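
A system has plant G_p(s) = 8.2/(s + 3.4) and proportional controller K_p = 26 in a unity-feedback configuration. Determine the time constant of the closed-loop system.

Closed-loop transfer function: T(s) = K_p·G_p(s)/(1 + K_p·G_p(s)) = 213.2/(s + 3.4 + 213.2) = 213.2/(s + 216.6).
Time constant τ = 1/216.6 = 0.00462 s.

τ = 0.00462 s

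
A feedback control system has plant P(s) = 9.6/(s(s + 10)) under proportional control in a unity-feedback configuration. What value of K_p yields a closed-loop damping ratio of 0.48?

K_p = 11.3

Closed-loop characteristic equation: s² + 10s + K_p·9.6 = 0.
So ω_n = √(9.6K_p) and 2ζω_n = 10, giving ζ = 10/(2√(9.6K_p)).
Setting ζ = 0.48: √(9.6K_p) = 10/(2·0.48) = 10.42, so K_p = 108.5/9.6 = 11.3.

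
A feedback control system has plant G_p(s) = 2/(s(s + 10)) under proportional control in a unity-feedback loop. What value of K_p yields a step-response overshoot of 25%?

K_p = 76.7

From %OS = 100·exp(−πζ/√(1−ζ²)) = 25%, ζ = −ln(0.25)/√(π²+ln²(0.25)) = 0.4037.
Characteristic equation s² + 10s + 2K_p = 0 gives ζ = 10/(2√(2K_p)).
Setting ζ = 0.4037: √(2K_p) = 10/(2·0.4037) = 12.39, so K_p = 153.4/2 = 76.7.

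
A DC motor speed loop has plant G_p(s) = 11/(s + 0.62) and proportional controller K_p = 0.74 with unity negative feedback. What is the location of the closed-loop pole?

s = -8.76

Closed-loop transfer function: T(s) = K_p·G_p(s)/(1 + K_p·G_p(s)) = 8.14/(s + 0.62 + 8.14) = 8.14/(s + 8.76).
The closed-loop pole is at s = −8.76.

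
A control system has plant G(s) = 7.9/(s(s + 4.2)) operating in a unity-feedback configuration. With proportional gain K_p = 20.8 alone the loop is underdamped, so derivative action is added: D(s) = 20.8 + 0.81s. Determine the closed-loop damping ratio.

ζ = 0.413

Forward path: (20.8 + 0.81s)·7.9/(s(s+4.2)). The closed-loop characteristic equation is s² + (4.2 + 7.9·0.81)s + 7.9·20.8 = 0.
That is s² + 10.6s + 164.3 = 0, so ω_n = 12.82 rad/s and ζ = 10.6/(2·12.82) = 0.4134.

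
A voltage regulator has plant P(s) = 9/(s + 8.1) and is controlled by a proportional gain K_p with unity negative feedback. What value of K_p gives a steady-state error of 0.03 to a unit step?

The loop is type 0, so e_ss(step) = 1/(1 + K_pos) with K_pos = K_p·P(0).
P(0) = 1.111. Require 1/(1 + K_p·1.111) = 0.03, so 1 + 1.111·K_p = 33.33.
K_p = (33.33 − 1)/1.111 = 29.1.

K_p = 29.1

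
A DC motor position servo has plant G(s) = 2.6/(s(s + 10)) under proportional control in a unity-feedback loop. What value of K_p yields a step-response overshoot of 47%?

From %OS = 100·exp(−πζ/√(1−ζ²)) = 47%, ζ = −ln(0.47)/√(π²+ln²(0.47)) = 0.2337.
Characteristic equation s² + 10s + 2.6K_p = 0 gives ζ = 10/(2√(2.6K_p)).
Setting ζ = 0.2337: √(2.6K_p) = 10/(2·0.2337) = 21.4, so K_p = 457.8/2.6 = 176.

K_p = 176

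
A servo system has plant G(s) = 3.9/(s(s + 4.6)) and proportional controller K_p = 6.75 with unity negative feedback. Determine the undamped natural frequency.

The closed-loop denominator is s(s+4.6) + 6.75·3.9 = s² + 4.6s + 26.32.
Matching s² + 2ζω_n s + ω_n²: ω_n = √26.32 = 5.131 rad/s and 2ζω_n = 4.6, so ζ = 4.6/(2·5.131) = 0.448.

ω_n = 5.13 rad/s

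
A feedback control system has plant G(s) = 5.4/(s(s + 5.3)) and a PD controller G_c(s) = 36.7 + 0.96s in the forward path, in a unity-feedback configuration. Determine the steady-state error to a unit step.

0

The open loop G_c(s)G(s) has a pole at the origin (type 1), so the static position error constant is infinite and e_ss = 1/(1+∞) = 0.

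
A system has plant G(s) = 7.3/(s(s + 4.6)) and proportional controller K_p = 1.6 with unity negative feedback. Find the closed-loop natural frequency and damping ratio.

The closed-loop denominator is s(s+4.6) + 1.6·7.3 = s² + 4.6s + 11.68.
So ω_n² = 11.68 ⇒ ω_n = 3.418 rad/s, and ζ = 4.6/(2ω_n) = 0.673.

ω_n = 3.42 rad/s, ζ = 0.673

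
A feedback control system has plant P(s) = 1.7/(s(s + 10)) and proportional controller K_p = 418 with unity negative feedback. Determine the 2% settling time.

T_s ≈ 0.8 s

The closed-loop denominator s² + 10s + 710.6 gives ω_n = √710.6 = 26.66 and ζ = 10/(2ω_n) = 0.1876.
2% settling time T_s ≈ 4/(ζω_n) = 4/5 = 0.8 s.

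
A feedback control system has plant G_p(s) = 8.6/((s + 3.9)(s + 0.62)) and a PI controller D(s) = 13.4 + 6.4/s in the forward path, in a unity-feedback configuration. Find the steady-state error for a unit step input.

The open loop D(s)G_p(s) has a pole at the origin (type 1), so the static position error constant is infinite and e_ss = 1/(1+∞) = 0.

0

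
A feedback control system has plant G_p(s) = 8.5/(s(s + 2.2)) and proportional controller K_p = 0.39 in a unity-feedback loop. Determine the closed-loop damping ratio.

ζ = 0.604

The closed-loop denominator is s(s+2.2) + 0.39·8.5 = s² + 2.2s + 3.315.
So ω_n² = 3.315 ⇒ ω_n = 1.821 rad/s, and ζ = 2.2/(2ω_n) = 0.604.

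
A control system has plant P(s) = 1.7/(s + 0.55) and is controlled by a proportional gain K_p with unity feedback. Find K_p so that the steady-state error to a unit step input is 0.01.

K_p = 32

For a type-0 loop with proportional control, e_ss = 1/(1 + K_p·P(0)).
P(0) = 3.091. Require 1/(1 + K_p·3.091) = 0.01, so 1 + 3.091·K_p = 100.
K_p = (100 − 1)/3.091 = 32.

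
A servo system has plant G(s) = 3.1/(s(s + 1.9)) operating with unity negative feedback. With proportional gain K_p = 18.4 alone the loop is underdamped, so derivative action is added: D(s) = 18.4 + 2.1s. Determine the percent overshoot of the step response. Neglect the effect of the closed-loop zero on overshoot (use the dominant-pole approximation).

12.2%

Forward path: (18.4 + 2.1s)·3.1/(s(s+1.9)). The closed-loop characteristic equation is s² + (1.9 + 3.1·2.1)s + 3.1·18.4 = 0.
That is s² + 8.41s + 57.04 = 0, so ω_n = 7.552 rad/s and ζ = 8.41/(2·7.552) = 0.5568.
%OS = 100·exp(−πζ/√(1−ζ²)) = 12.2%.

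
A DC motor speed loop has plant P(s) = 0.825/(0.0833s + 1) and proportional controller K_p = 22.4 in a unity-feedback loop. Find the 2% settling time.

Closed loop: T(s) = K_p·P/(1+K_p·P) = 18.48/(0.0833s + 1 + 18.48), with pole at s = −(1 + 18.48)/0.0833 = −233.9.
τ = 1/233.9 = 0.004276 s, so 2% settling time ≈ 4τ = 0.0171 s.

T_s ≈ 0.0171 s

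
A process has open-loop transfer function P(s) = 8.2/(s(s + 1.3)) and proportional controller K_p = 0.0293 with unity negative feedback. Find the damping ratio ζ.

The closed-loop denominator is s(s+1.3) + 0.0293·8.2 = s² + 1.3s + 0.2403.
Matching s² + 2ζω_n s + ω_n²: ω_n = √0.2403 = 0.4902 rad/s and 2ζω_n = 1.3, so ζ = 1.3/(2·0.4902) = 1.33.

ζ = 1.33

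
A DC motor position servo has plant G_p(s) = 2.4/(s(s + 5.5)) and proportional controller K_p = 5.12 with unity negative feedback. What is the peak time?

Closed-loop characteristic equation: s² + 5.5s + 12.29 = 0, so ω_n = 3.505 rad/s and ζ = 5.5/(2·3.505) = 0.7845.
Damped frequency ω_d = ω_n√(1−ζ²) = 2.174 rad/s, so peak time T_p = π/ω_d = 1.45 s.

T_p = 1.45 s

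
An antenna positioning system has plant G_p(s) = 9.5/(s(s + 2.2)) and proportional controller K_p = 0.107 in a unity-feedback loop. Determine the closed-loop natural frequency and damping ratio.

ω_n = 1.01 rad/s, ζ = 1.09

1 + K_p·G_p(s) = 0 gives s² + 2.2s + 1.016 = 0.
Matching s² + 2ζω_n s + ω_n²: ω_n = √1.016 = 1.008 rad/s and 2ζω_n = 2.2, so ζ = 2.2/(2·1.008) = 1.09.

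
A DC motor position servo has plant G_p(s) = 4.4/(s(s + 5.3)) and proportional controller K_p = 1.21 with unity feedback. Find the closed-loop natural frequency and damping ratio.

ω_n = 2.31 rad/s, ζ = 1.15

1 + K_p·G_p(s) = 0 gives s² + 5.3s + 5.324 = 0.
So ω_n² = 5.324 ⇒ ω_n = 2.307 rad/s, and ζ = 5.3/(2ω_n) = 1.15.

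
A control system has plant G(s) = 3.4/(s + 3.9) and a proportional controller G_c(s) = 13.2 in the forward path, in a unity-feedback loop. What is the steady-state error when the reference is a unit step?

The loop is type 0. Static position error constant K_pos = G_c(0)·G(0) = 13.2·0.8718 = 11.51.
Steady-state error to a unit step: e_ss = 1/(1+K_pos) = 1/12.51 = 0.08.

0.08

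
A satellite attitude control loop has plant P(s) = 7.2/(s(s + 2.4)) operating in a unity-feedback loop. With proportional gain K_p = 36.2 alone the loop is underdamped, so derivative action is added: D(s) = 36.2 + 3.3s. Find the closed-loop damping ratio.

ζ = 0.81

Forward path: (36.2 + 3.3s)·7.2/(s(s+2.4)). The closed-loop characteristic equation is s² + (2.4 + 7.2·3.3)s + 7.2·36.2 = 0.
That is s² + 26.16s + 260.6 = 0, so ω_n = 16.14 rad/s and ζ = 26.16/(2·16.14) = 0.8102.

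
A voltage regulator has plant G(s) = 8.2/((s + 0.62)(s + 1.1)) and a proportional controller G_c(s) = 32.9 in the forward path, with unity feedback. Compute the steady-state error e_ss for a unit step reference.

0.00252

The loop is type 0. Static position error constant K_pos = G_c(0)·G(0) = 32.9·12.02 = 395.6.
Steady-state error to a unit step: e_ss = 1/(1+K_pos) = 1/396.6 = 0.00252.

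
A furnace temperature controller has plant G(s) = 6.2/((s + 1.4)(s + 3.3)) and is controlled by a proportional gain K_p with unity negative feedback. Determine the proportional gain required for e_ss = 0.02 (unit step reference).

K_p = 36.5

The loop is type 0, so e_ss(step) = 1/(1 + K_pos) with K_pos = K_p·G(0).
G(0) = 1.342. Require 1/(1 + K_p·1.342) = 0.02, so 1 + 1.342·K_p = 50.
K_p = (50 − 1)/1.342 = 36.5.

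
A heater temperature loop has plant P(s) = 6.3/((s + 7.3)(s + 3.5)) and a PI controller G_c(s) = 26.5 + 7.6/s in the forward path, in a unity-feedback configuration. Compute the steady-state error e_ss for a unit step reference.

The open loop G_c(s)P(s) has a pole at the origin (type 1), so the static position error constant is infinite and e_ss = 1/(1+∞) = 0.

0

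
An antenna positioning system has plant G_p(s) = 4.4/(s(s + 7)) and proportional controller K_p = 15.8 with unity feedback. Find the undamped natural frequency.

ω_n = 8.34 rad/s

1 + K_p·G_p(s) = 0 gives s² + 7s + 69.52 = 0.
So ω_n² = 69.52 ⇒ ω_n = 8.338 rad/s, and ζ = 7/(2ω_n) = 0.42.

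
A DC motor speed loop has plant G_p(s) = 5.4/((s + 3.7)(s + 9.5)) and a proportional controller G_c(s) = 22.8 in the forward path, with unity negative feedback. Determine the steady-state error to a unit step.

0.222

The loop is type 0. Static position error constant K_pos = G_c(0)·G_p(0) = 22.8·0.1536 = 3.503.
Steady-state error to a unit step: e_ss = 1/(1+K_pos) = 1/4.503 = 0.222.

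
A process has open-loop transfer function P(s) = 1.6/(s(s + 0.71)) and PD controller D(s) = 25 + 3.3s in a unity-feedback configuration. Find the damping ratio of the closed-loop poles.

ζ = 0.474

Forward path: (25 + 3.3s)·1.6/(s(s+0.71)). The closed-loop characteristic equation is s² + (0.71 + 1.6·3.3)s + 1.6·25 = 0.
That is s² + 5.99s + 40 = 0, so ω_n = 6.325 rad/s and ζ = 5.99/(2·6.325) = 0.4736.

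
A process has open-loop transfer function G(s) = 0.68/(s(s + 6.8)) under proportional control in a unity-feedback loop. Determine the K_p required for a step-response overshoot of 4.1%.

From %OS = 100·exp(−πζ/√(1−ζ²)) = 4.1%, ζ = −ln(0.041)/√(π²+ln²(0.041)) = 0.713.
Characteristic equation s² + 6.8s + 0.68K_p = 0 gives ζ = 6.8/(2√(0.68K_p)).
Setting ζ = 0.713: √(0.68K_p) = 6.8/(2·0.713) = 4.769, so K_p = 22.74/0.68 = 33.4.

K_p = 33.4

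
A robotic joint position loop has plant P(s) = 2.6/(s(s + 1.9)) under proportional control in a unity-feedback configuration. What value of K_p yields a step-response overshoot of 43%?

K_p = 5.16

From %OS = 100·exp(−πζ/√(1−ζ²)) = 43%, ζ = −ln(0.43)/√(π²+ln²(0.43)) = 0.2594.
Characteristic equation s² + 1.9s + 2.6K_p = 0 gives ζ = 1.9/(2√(2.6K_p)).
Setting ζ = 0.2594: √(2.6K_p) = 1.9/(2·0.2594) = 3.662, so K_p = 13.41/2.6 = 5.16.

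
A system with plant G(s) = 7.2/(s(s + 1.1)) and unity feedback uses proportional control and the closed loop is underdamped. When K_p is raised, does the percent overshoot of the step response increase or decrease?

ζ = 1.1/(2√(7.2K_p)) decreases as K_p grows; lower damping means more overshoot.

increase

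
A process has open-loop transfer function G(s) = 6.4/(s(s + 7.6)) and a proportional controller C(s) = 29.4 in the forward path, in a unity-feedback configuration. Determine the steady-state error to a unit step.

0

The open loop C(s)G(s) has a pole at the origin (type 1), so the static position error constant is infinite and e_ss = 1/(1+∞) = 0.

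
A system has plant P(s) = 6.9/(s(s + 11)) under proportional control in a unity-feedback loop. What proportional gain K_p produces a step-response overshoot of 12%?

From %OS = 100·exp(−πζ/√(1−ζ²)) = 12%, ζ = −ln(0.12)/√(π²+ln²(0.12)) = 0.5594.
Characteristic equation s² + 11s + 6.9K_p = 0 gives ζ = 11/(2√(6.9K_p)).
Setting ζ = 0.5594: √(6.9K_p) = 11/(2·0.5594) = 9.832, so K_p = 96.66/6.9 = 14.

K_p = 14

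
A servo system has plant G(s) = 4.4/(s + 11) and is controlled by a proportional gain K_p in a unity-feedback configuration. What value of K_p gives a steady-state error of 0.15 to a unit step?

For a type-0 loop with proportional control, e_ss = 1/(1 + K_p·G(0)).
G(0) = 0.4. Require 1/(1 + K_p·0.4) = 0.15, so 1 + 0.4·K_p = 6.667.
K_p = (6.667 − 1)/0.4 = 14.2.

K_p = 14.2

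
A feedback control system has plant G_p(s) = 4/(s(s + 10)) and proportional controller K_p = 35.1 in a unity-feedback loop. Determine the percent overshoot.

Closed-loop characteristic equation: s² + 10s + 140.4 = 0, so ω_n = 11.85 rad/s and ζ = 10/(2·11.85) = 0.422.
%OS = 100·exp(−πζ/√(1−ζ²)) = 100·exp(−π·0.422/√0.8219) = 23.2%.

23.2%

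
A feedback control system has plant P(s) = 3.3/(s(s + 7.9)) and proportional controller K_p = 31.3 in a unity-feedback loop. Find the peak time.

T_p = 0.335 s

From 1 + K_pP(s) = 0: s² + 7.9s + 103.3 = 0 ⇒ ω_n = 10.16, ζ = 0.3887.
Damped frequency ω_d = ω_n√(1−ζ²) = 9.364 rad/s, so peak time T_p = π/ω_d = 0.335 s.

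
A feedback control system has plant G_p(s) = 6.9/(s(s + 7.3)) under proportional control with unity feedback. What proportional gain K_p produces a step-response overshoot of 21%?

K_p = 9.75

From %OS = 100·exp(−πζ/√(1−ζ²)) = 21%, ζ = −ln(0.21)/√(π²+ln²(0.21)) = 0.4449.
Characteristic equation s² + 7.3s + 6.9K_p = 0 gives ζ = 7.3/(2√(6.9K_p)).
Setting ζ = 0.4449: √(6.9K_p) = 7.3/(2·0.4449) = 8.204, so K_p = 67.31/6.9 = 9.75.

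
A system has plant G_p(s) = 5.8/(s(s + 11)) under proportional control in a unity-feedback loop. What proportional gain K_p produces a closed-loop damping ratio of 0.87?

Closed-loop characteristic equation: s² + 11s + K_p·5.8 = 0.
So ω_n = √(5.8K_p) and 2ζω_n = 11, giving ζ = 11/(2√(5.8K_p)).
Setting ζ = 0.87: √(5.8K_p) = 11/(2·0.87) = 6.322, so K_p = 39.97/5.8 = 6.89.

K_p = 6.89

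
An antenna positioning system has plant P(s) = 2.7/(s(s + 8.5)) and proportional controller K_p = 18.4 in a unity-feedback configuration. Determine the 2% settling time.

The closed-loop denominator s² + 8.5s + 49.68 gives ω_n = √49.68 = 7.048 and ζ = 8.5/(2ω_n) = 0.603.
2% settling time T_s ≈ 4/(ζω_n) = 4/4.25 = 0.941 s.

T_s ≈ 0.941 s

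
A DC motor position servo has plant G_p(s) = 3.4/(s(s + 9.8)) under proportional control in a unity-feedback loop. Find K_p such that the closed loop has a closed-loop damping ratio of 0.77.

K_p = 11.9

Closed-loop characteristic equation: s² + 9.8s + K_p·3.4 = 0.
So ω_n = √(3.4K_p) and 2ζω_n = 9.8, giving ζ = 9.8/(2√(3.4K_p)).
Setting ζ = 0.77: √(3.4K_p) = 9.8/(2·0.77) = 6.364, so K_p = 40.5/3.4 = 11.9.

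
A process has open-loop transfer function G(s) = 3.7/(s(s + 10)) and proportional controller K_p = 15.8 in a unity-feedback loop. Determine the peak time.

T_p = 0.543 s

The closed-loop denominator s² + 10s + 58.46 gives ω_n = √58.46 = 7.646 and ζ = 10/(2ω_n) = 0.6539.
Damped frequency ω_d = ω_n√(1−ζ²) = 5.784 rad/s, so peak time T_p = π/ω_d = 0.543 s.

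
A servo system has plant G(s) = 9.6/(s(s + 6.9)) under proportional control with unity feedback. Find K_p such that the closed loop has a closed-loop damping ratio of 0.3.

K_p = 13.8

Closed-loop characteristic equation: s² + 6.9s + K_p·9.6 = 0.
So ω_n = √(9.6K_p) and 2ζω_n = 6.9, giving ζ = 6.9/(2√(9.6K_p)).
Setting ζ = 0.3: √(9.6K_p) = 6.9/(2·0.3) = 11.5, so K_p = 132.3/9.6 = 13.8.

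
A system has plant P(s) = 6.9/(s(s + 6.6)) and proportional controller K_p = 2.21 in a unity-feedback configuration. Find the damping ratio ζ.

ζ = 0.845

The closed-loop denominator is s(s+6.6) + 2.21·6.9 = s² + 6.6s + 15.25.
So ω_n² = 15.25 ⇒ ω_n = 3.905 rad/s, and ζ = 6.6/(2ω_n) = 0.845.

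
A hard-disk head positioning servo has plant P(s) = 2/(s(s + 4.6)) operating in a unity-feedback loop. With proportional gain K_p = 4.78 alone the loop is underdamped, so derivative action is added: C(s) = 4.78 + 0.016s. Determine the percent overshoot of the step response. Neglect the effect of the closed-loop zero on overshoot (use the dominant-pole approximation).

Forward path: (4.78 + 0.016s)·2/(s(s+4.6)). The closed-loop characteristic equation is s² + (4.6 + 2·0.016)s + 2·4.78 = 0.
That is s² + 4.632s + 9.56 = 0, so ω_n = 3.092 rad/s and ζ = 4.632/(2·3.092) = 0.749.
%OS = 100·exp(−πζ/√(1−ζ²)) = 2.87%.

2.87%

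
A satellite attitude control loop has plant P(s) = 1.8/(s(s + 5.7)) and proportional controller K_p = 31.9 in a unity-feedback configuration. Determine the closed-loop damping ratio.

ζ = 0.376

1 + K_p·P(s) = 0 gives s² + 5.7s + 57.42 = 0.
Matching s² + 2ζω_n s + ω_n²: ω_n = √57.42 = 7.578 rad/s and 2ζω_n = 5.7, so ζ = 5.7/(2·7.578) = 0.376.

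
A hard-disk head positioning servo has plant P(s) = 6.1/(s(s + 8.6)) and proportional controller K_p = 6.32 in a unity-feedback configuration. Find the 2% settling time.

T_s ≈ 0.93 s

From 1 + K_pP(s) = 0: s² + 8.6s + 38.55 = 0 ⇒ ω_n = 6.209, ζ = 0.6925.
2% settling time T_s ≈ 4/(ζω_n) = 4/4.3 = 0.93 s.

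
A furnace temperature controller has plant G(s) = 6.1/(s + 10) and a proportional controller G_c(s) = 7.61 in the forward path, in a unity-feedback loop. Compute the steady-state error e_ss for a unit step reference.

0.177

The loop is type 0. Static position error constant K_pos = G_c(0)·G(0) = 7.61·0.61 = 4.642.
Steady-state error to a unit step: e_ss = 1/(1+K_pos) = 1/5.642 = 0.177.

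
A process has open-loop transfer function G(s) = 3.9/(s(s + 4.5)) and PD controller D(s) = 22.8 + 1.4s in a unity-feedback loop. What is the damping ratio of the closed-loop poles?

ζ = 0.528

Forward path: (22.8 + 1.4s)·3.9/(s(s+4.5)). The closed-loop characteristic equation is s² + (4.5 + 3.9·1.4)s + 3.9·22.8 = 0.
That is s² + 9.96s + 88.92 = 0, so ω_n = 9.43 rad/s and ζ = 9.96/(2·9.43) = 0.5281.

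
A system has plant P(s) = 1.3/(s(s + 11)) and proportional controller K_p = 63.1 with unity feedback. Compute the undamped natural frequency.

ω_n = 9.06 rad/s

With unity feedback the closed-loop characteristic equation is s² + 11s + 63.1·1.3 = s² + 11s + 82.03 = 0.
So ω_n² = 82.03 ⇒ ω_n = 9.057 rad/s, and ζ = 11/(2ω_n) = 0.607.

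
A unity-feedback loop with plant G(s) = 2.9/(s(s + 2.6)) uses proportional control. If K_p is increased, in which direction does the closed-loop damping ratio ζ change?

ζ = 2.6/(2√(2.9K_p)); increasing K_p raises the denominator, so ζ falls.

decrease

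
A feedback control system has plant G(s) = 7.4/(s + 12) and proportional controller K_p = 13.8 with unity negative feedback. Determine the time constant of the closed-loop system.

τ = 0.00876 s

Closed-loop transfer function: T(s) = K_p·G(s)/(1 + K_p·G(s)) = 102.1/(s + 12 + 102.1) = 102.1/(s + 114.1).
Time constant τ = 1/114.1 = 0.00876 s.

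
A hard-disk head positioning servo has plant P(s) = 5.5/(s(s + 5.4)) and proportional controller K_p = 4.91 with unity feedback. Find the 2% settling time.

Closed-loop characteristic equation: s² + 5.4s + 27.01 = 0, so ω_n = 5.197 rad/s and ζ = 5.4/(2·5.197) = 0.5196.
2% settling time T_s ≈ 4/(ζω_n) = 4/2.7 = 1.48 s.

T_s ≈ 1.48 s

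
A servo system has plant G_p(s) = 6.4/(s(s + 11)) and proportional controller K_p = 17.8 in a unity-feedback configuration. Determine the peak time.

T_p = 0.343 s

Closed-loop characteristic equation: s² + 11s + 113.9 = 0, so ω_n = 10.67 rad/s and ζ = 11/(2·10.67) = 0.5153.
Damped frequency ω_d = ω_n√(1−ζ²) = 9.147 rad/s, so peak time T_p = π/ω_d = 0.343 s.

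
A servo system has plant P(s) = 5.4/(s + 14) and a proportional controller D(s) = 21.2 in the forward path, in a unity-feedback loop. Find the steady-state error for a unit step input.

The loop is type 0. Static position error constant K_pos = D(0)·P(0) = 21.2·0.3857 = 8.177.
Steady-state error to a unit step: e_ss = 1/(1+K_pos) = 1/9.177 = 0.109.

0.109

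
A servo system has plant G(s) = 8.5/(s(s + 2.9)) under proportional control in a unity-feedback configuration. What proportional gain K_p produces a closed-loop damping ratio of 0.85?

K_p = 0.342

Closed-loop characteristic equation: s² + 2.9s + K_p·8.5 = 0.
So ω_n = √(8.5K_p) and 2ζω_n = 2.9, giving ζ = 2.9/(2√(8.5K_p)).
Setting ζ = 0.85: √(8.5K_p) = 2.9/(2·0.85) = 1.706, so K_p = 2.91/8.5 = 0.342.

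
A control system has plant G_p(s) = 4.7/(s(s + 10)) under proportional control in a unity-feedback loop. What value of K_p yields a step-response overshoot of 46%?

K_p = 92.4

From %OS = 100·exp(−πζ/√(1−ζ²)) = 46%, ζ = −ln(0.46)/√(π²+ln²(0.46)) = 0.24.
Characteristic equation s² + 10s + 4.7K_p = 0 gives ζ = 10/(2√(4.7K_p)).
Setting ζ = 0.24: √(4.7K_p) = 10/(2·0.24) = 20.84, so K_p = 434.2/4.7 = 92.4.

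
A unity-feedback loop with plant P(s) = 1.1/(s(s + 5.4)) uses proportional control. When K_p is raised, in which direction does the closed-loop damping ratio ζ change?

decrease

ζ = 5.4/(2√(1.1K_p)); increasing K_p raises the denominator, so ζ falls.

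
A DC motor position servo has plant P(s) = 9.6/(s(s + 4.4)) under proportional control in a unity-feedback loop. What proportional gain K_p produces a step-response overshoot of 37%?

From %OS = 100·exp(−πζ/√(1−ζ²)) = 37%, ζ = −ln(0.37)/√(π²+ln²(0.37)) = 0.3017.
Characteristic equation s² + 4.4s + 9.6K_p = 0 gives ζ = 4.4/(2√(9.6K_p)).
Setting ζ = 0.3017: √(9.6K_p) = 4.4/(2·0.3017) = 7.291, so K_p = 53.16/9.6 = 5.54.

K_p = 5.54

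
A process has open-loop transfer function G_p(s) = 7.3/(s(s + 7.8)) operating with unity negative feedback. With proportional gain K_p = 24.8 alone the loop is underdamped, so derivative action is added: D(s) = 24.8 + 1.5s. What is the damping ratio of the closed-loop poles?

ζ = 0.697

Forward path: (24.8 + 1.5s)·7.3/(s(s+7.8)). The closed-loop characteristic equation is s² + (7.8 + 7.3·1.5)s + 7.3·24.8 = 0.
That is s² + 18.75s + 181 = 0, so ω_n = 13.46 rad/s and ζ = 18.75/(2·13.46) = 0.6968.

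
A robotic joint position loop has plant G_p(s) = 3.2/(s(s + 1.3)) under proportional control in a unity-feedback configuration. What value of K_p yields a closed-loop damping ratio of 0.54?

Closed-loop characteristic equation: s² + 1.3s + K_p·3.2 = 0.
So ω_n = √(3.2K_p) and 2ζω_n = 1.3, giving ζ = 1.3/(2√(3.2K_p)).
Setting ζ = 0.54: √(3.2K_p) = 1.3/(2·0.54) = 1.204, so K_p = 1.449/3.2 = 0.453.

K_p = 0.453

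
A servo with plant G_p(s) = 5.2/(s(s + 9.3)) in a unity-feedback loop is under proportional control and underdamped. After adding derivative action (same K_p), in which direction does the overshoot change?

decrease

The derivative term adds K·K_d to the s-coefficient of the characteristic equation, raising 2ζω_n while ω_n is unchanged; ζ increases, so overshoot decreases.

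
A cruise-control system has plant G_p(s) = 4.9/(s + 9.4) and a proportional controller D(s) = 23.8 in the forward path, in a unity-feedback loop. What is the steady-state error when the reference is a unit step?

0.0746

The loop is type 0. Static position error constant K_pos = D(0)·G_p(0) = 23.8·0.5213 = 12.41.
Steady-state error to a unit step: e_ss = 1/(1+K_pos) = 1/13.41 = 0.0746.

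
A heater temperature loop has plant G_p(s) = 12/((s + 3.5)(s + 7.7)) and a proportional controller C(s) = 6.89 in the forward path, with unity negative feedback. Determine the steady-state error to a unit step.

The loop is type 0. Static position error constant K_pos = C(0)·G_p(0) = 6.89·0.4453 = 3.068.
Steady-state error to a unit step: e_ss = 1/(1+K_pos) = 1/4.068 = 0.246.

0.246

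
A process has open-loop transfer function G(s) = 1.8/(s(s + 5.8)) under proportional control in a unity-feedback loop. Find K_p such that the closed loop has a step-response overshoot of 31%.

From %OS = 100·exp(−πζ/√(1−ζ²)) = 31%, ζ = −ln(0.31)/√(π²+ln²(0.31)) = 0.3493.
Characteristic equation s² + 5.8s + 1.8K_p = 0 gives ζ = 5.8/(2√(1.8K_p)).
Setting ζ = 0.3493: √(1.8K_p) = 5.8/(2·0.3493) = 8.302, so K_p = 68.92/1.8 = 38.3.

K_p = 38.3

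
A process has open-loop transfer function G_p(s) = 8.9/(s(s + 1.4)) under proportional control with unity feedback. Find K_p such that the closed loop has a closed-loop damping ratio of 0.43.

K_p = 0.298

Closed-loop characteristic equation: s² + 1.4s + K_p·8.9 = 0.
So ω_n = √(8.9K_p) and 2ζω_n = 1.4, giving ζ = 1.4/(2√(8.9K_p)).
Setting ζ = 0.43: √(8.9K_p) = 1.4/(2·0.43) = 1.628, so K_p = 2.65/8.9 = 0.298.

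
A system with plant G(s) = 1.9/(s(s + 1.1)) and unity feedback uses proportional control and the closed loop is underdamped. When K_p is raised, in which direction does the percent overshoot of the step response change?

Characteristic equation s² + 1.1s + K_p·1.9 = 0: raising K_p raises ω_n while 2ζω_n = 1.1 is fixed, so ζ falls and overshoot grows.

increase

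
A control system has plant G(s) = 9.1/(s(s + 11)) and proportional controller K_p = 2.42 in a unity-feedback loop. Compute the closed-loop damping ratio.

1 + K_p·G(s) = 0 gives s² + 11s + 22.02 = 0.
Matching s² + 2ζω_n s + ω_n²: ω_n = √22.02 = 4.693 rad/s and 2ζω_n = 11, so ζ = 11/(2·4.693) = 1.17.

ζ = 1.17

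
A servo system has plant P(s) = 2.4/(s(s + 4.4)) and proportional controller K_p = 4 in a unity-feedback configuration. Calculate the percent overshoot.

The closed-loop denominator s² + 4.4s + 9.6 gives ω_n = √9.6 = 3.098 and ζ = 4.4/(2ω_n) = 0.71.
%OS = 100·exp(−πζ/√(1−ζ²)) = 100·exp(−π·0.71/√0.4958) = 4.21%.

4.21%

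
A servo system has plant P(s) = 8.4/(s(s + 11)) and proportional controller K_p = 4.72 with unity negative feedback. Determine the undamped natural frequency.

With unity feedback the closed-loop characteristic equation is s² + 11s + 4.72·8.4 = s² + 11s + 39.65 = 0.
Matching s² + 2ζω_n s + ω_n²: ω_n = √39.65 = 6.297 rad/s and 2ζω_n = 11, so ζ = 11/(2·6.297) = 0.873.

ω_n = 6.3 rad/s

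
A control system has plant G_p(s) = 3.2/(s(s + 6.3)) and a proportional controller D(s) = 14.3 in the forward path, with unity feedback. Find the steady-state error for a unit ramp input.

The loop has one pole at the origin (type 1). Velocity error constant K_v = lim_{s→0} s·D(s)G_p(s) = 14.3·3.2/6.3 = 7.263.
Steady-state error to a unit ramp: e_ss = 1/K_v = 0.138.

0.138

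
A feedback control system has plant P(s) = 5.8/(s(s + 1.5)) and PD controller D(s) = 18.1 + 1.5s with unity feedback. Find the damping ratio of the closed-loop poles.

Forward path: (18.1 + 1.5s)·5.8/(s(s+1.5)). The closed-loop characteristic equation is s² + (1.5 + 5.8·1.5)s + 5.8·18.1 = 0.
That is s² + 10.2s + 105 = 0, so ω_n = 10.25 rad/s and ζ = 10.2/(2·10.25) = 0.4978.

ζ = 0.498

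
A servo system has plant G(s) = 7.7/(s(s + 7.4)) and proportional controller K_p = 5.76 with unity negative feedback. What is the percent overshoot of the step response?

Closed-loop characteristic equation: s² + 7.4s + 44.35 = 0, so ω_n = 6.66 rad/s and ζ = 7.4/(2·6.66) = 0.5556.
%OS = 100·exp(−πζ/√(1−ζ²)) = 100·exp(−π·0.5556/√0.6913) = 12.3%.

12.3%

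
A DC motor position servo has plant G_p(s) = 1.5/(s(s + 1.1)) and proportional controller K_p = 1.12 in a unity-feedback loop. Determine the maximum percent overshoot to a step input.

Closed-loop characteristic equation: s² + 1.1s + 1.68 = 0, so ω_n = 1.296 rad/s and ζ = 1.1/(2·1.296) = 0.4243.
%OS = 100·exp(−πζ/√(1−ζ²)) = 100·exp(−π·0.4243/√0.8199) = 22.9%.

22.9%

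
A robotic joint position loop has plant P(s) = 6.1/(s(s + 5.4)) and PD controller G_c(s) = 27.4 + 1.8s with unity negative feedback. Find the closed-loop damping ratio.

ζ = 0.633

Forward path: (27.4 + 1.8s)·6.1/(s(s+5.4)). The closed-loop characteristic equation is s² + (5.4 + 6.1·1.8)s + 6.1·27.4 = 0.
That is s² + 16.38s + 167.1 = 0, so ω_n = 12.93 rad/s and ζ = 16.38/(2·12.93) = 0.6335.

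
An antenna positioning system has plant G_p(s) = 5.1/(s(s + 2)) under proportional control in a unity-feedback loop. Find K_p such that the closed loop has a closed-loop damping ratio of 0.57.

Closed-loop characteristic equation: s² + 2s + K_p·5.1 = 0.
So ω_n = √(5.1K_p) and 2ζω_n = 2, giving ζ = 2/(2√(5.1K_p)).
Setting ζ = 0.57: √(5.1K_p) = 2/(2·0.57) = 1.754, so K_p = 3.078/5.1 = 0.604.

K_p = 0.604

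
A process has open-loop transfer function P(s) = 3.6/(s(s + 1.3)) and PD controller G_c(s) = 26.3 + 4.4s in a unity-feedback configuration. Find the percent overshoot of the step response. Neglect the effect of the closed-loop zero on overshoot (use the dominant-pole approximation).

0.29%

Forward path: (26.3 + 4.4s)·3.6/(s(s+1.3)). The closed-loop characteristic equation is s² + (1.3 + 3.6·4.4)s + 3.6·26.3 = 0.
That is s² + 17.14s + 94.68 = 0, so ω_n = 9.73 rad/s and ζ = 17.14/(2·9.73) = 0.8807.
%OS = 100·exp(−πζ/√(1−ζ²)) = 0.29%.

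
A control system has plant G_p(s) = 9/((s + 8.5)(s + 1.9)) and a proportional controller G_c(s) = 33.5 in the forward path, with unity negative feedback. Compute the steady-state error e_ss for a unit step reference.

The loop is type 0. Static position error constant K_pos = G_c(0)·G_p(0) = 33.5·0.5573 = 18.67.
Steady-state error to a unit step: e_ss = 1/(1+K_pos) = 1/19.67 = 0.0508.

0.0508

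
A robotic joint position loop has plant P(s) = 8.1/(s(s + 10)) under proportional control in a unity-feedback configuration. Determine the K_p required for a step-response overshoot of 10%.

K_p = 8.83

From %OS = 100·exp(−πζ/√(1−ζ²)) = 10%, ζ = −ln(0.1)/√(π²+ln²(0.1)) = 0.5912.
Characteristic equation s² + 10s + 8.1K_p = 0 gives ζ = 10/(2√(8.1K_p)).
Setting ζ = 0.5912: √(8.1K_p) = 10/(2·0.5912) = 8.458, so K_p = 71.54/8.1 = 8.83.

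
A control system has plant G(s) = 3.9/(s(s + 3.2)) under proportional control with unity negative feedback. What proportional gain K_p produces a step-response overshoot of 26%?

From %OS = 100·exp(−πζ/√(1−ζ²)) = 26%, ζ = −ln(0.26)/√(π²+ln²(0.26)) = 0.3941.
Characteristic equation s² + 3.2s + 3.9K_p = 0 gives ζ = 3.2/(2√(3.9K_p)).
Setting ζ = 0.3941: √(3.9K_p) = 3.2/(2·0.3941) = 4.06, so K_p = 16.48/3.9 = 4.23.

K_p = 4.23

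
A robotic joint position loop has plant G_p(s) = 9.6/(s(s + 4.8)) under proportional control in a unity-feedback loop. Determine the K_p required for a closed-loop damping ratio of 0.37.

Closed-loop characteristic equation: s² + 4.8s + K_p·9.6 = 0.
So ω_n = √(9.6K_p) and 2ζω_n = 4.8, giving ζ = 4.8/(2√(9.6K_p)).
Setting ζ = 0.37: √(9.6K_p) = 4.8/(2·0.37) = 6.486, so K_p = 42.07/9.6 = 4.38.

K_p = 4.38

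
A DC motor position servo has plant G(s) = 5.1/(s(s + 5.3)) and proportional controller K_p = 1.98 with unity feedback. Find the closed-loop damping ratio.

ζ = 0.834

1 + K_p·G(s) = 0 gives s² + 5.3s + 10.1 = 0.
So ω_n² = 10.1 ⇒ ω_n = 3.178 rad/s, and ζ = 5.3/(2ω_n) = 0.834.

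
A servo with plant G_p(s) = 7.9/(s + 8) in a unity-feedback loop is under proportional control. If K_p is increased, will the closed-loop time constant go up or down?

decrease

Closed-loop pole is at s = −(8+K_p·7.9); larger K_p moves it further left, so τ = 1/(8+K_p·7.9) decreases.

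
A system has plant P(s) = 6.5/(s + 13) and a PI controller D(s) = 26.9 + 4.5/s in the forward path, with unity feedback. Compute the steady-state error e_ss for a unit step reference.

The open loop D(s)P(s) has a pole at the origin (type 1), so the static position error constant is infinite and e_ss = 1/(1+∞) = 0.

0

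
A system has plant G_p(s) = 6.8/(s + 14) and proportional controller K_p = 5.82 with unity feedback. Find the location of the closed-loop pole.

Closed-loop transfer function: T(s) = K_p·G_p(s)/(1 + K_p·G_p(s)) = 39.58/(s + 14 + 39.58) = 39.58/(s + 53.58).
The closed-loop pole is at s = −53.58.

s = -53.58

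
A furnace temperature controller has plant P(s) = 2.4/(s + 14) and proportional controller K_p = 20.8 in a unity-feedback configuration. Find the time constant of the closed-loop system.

τ = 0.0156 s

Closed-loop transfer function: T(s) = K_p·P(s)/(1 + K_p·P(s)) = 49.92/(s + 14 + 49.92) = 49.92/(s + 63.92).
Time constant τ = 1/63.92 = 0.0156 s.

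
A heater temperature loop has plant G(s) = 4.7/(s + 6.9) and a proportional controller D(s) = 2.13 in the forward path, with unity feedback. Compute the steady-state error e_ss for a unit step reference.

The loop is type 0. Static position error constant K_pos = D(0)·G(0) = 2.13·0.6812 = 1.451.
Steady-state error to a unit step: e_ss = 1/(1+K_pos) = 1/2.451 = 0.408.

0.408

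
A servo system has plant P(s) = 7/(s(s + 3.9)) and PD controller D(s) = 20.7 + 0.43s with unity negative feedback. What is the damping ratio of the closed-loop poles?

ζ = 0.287

Forward path: (20.7 + 0.43s)·7/(s(s+3.9)). The closed-loop characteristic equation is s² + (3.9 + 7·0.43)s + 7·20.7 = 0.
That is s² + 6.91s + 144.9 = 0, so ω_n = 12.04 rad/s and ζ = 6.91/(2·12.04) = 0.287.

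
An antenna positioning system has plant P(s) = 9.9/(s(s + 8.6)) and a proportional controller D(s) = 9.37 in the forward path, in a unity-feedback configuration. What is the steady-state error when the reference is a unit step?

The open loop D(s)P(s) has a pole at the origin (type 1), so the static position error constant is infinite and e_ss = 1/(1+∞) = 0.

0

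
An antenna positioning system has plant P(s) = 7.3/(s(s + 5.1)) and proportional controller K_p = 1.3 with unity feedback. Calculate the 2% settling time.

Closed-loop characteristic equation: s² + 5.1s + 9.49 = 0, so ω_n = 3.081 rad/s and ζ = 5.1/(2·3.081) = 0.8278.
2% settling time T_s ≈ 4/(ζω_n) = 4/2.55 = 1.57 s.

T_s ≈ 1.57 s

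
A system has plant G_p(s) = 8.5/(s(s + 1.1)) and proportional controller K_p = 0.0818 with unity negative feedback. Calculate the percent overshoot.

6.35%

Closed-loop characteristic equation: s² + 1.1s + 0.6953 = 0, so ω_n = 0.8338 rad/s and ζ = 1.1/(2·0.8338) = 0.6596.
%OS = 100·exp(−πζ/√(1−ζ²)) = 100·exp(−π·0.6596/√0.5649) = 6.35%.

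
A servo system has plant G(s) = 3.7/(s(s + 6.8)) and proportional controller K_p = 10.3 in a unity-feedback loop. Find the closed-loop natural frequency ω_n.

ω_n = 6.17 rad/s

1 + K_p·G(s) = 0 gives s² + 6.8s + 38.11 = 0.
So ω_n² = 38.11 ⇒ ω_n = 6.173 rad/s, and ζ = 6.8/(2ω_n) = 0.551.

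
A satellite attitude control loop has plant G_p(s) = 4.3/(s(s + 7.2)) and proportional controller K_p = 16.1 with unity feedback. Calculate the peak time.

T_p = 0.419 s

Closed-loop characteristic equation: s² + 7.2s + 69.23 = 0, so ω_n = 8.32 rad/s and ζ = 7.2/(2·8.32) = 0.4327.
Damped frequency ω_d = ω_n√(1−ζ²) = 7.501 rad/s, so peak time T_p = π/ω_d = 0.419 s.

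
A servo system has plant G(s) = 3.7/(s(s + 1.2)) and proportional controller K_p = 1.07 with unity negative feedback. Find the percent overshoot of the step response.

From 1 + K_pG(s) = 0: s² + 1.2s + 3.959 = 0 ⇒ ω_n = 1.99, ζ = 0.3015.
%OS = 100·exp(−πζ/√(1−ζ²)) = 100·exp(−π·0.3015/√0.9091) = 37%.

37%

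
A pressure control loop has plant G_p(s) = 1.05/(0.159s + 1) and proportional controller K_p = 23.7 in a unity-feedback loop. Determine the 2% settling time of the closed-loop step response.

T_s ≈ 0.0246 s

Closed loop: T(s) = K_p·G_p/(1+K_p·G_p) = 24.89/(0.159s + 1 + 24.89), with pole at s = −(1 + 24.89)/0.159 = −162.8.
τ = 1/162.8 = 0.006143 s, so 2% settling time ≈ 4τ = 0.0246 s.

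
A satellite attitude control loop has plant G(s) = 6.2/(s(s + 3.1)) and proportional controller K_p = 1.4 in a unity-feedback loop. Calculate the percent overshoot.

From 1 + K_pG(s) = 0: s² + 3.1s + 8.68 = 0 ⇒ ω_n = 2.946, ζ = 0.5261.
%OS = 100·exp(−πζ/√(1−ζ²)) = 100·exp(−π·0.5261/√0.7232) = 14.3%.

14.3%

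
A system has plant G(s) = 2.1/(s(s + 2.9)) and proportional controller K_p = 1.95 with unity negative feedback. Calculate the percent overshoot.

From 1 + K_pG(s) = 0: s² + 2.9s + 4.095 = 0 ⇒ ω_n = 2.024, ζ = 0.7165.
%OS = 100·exp(−πζ/√(1−ζ²)) = 100·exp(−π·0.7165/√0.4866) = 3.97%.

3.97%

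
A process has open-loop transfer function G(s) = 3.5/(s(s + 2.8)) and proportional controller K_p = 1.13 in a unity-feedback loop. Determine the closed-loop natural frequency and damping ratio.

1 + K_p·G(s) = 0 gives s² + 2.8s + 3.955 = 0.
So ω_n² = 3.955 ⇒ ω_n = 1.989 rad/s, and ζ = 2.8/(2ω_n) = 0.704.

ω_n = 1.99 rad/s, ζ = 0.704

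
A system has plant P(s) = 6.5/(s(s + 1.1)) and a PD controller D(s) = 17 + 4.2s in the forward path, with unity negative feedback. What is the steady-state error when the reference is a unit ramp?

The loop has one pole at the origin (type 1). Velocity error constant K_v = lim_{s→0} s·D(s)P(s) = 17·6.5/1.1 = 100.5.
Steady-state error to a unit ramp: e_ss = 1/K_v = 0.00995.

0.00995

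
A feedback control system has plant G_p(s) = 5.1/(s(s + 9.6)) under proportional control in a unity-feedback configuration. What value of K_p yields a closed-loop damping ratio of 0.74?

K_p = 8.25

Closed-loop characteristic equation: s² + 9.6s + K_p·5.1 = 0.
So ω_n = √(5.1K_p) and 2ζω_n = 9.6, giving ζ = 9.6/(2√(5.1K_p)).
Setting ζ = 0.74: √(5.1K_p) = 9.6/(2·0.74) = 6.486, so K_p = 42.07/5.1 = 8.25.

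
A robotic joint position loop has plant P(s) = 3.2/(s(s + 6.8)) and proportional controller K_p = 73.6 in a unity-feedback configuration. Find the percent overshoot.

49%

The closed-loop denominator s² + 6.8s + 235.5 gives ω_n = √235.5 = 15.35 and ζ = 6.8/(2ω_n) = 0.2215.
%OS = 100·exp(−πζ/√(1−ζ²)) = 100·exp(−π·0.2215/√0.9509) = 49%.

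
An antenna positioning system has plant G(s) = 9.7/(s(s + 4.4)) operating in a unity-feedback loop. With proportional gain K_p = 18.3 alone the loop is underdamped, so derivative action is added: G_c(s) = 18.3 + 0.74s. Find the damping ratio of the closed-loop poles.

ζ = 0.435

Forward path: (18.3 + 0.74s)·9.7/(s(s+4.4)). The closed-loop characteristic equation is s² + (4.4 + 9.7·0.74)s + 9.7·18.3 = 0.
That is s² + 11.58s + 177.5 = 0, so ω_n = 13.32 rad/s and ζ = 11.58/(2·13.32) = 0.4345.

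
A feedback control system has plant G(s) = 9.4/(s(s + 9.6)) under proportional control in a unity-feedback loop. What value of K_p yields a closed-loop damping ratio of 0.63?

K_p = 6.18

Closed-loop characteristic equation: s² + 9.6s + K_p·9.4 = 0.
So ω_n = √(9.4K_p) and 2ζω_n = 9.6, giving ζ = 9.6/(2√(9.4K_p)).
Setting ζ = 0.63: √(9.4K_p) = 9.6/(2·0.63) = 7.619, so K_p = 58.05/9.4 = 6.18.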